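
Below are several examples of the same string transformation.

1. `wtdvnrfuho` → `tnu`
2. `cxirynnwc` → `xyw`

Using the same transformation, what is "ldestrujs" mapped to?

The transformation: keep one character in every 3, starting at position 2 (positions 2nd, 5th, 8th, ...).
So "ldestrujs" becomes "dtj".

dtj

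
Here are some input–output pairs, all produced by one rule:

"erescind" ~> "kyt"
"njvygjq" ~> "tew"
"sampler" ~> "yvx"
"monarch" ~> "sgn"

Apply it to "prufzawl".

vlc

Each output is the input with this applied: keep one character in every 3, starting at position 1 (positions 1st, 4th, 7th, ...), then shift every letter 6 places forward in the alphabet (wrapping around).
So "prufzawl" becomes "vlc".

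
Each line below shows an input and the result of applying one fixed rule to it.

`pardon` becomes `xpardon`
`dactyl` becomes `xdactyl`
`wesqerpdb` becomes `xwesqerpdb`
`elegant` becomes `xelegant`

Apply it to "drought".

xdrought

The rule is to prepend "x".
So "drought" becomes "xdrought".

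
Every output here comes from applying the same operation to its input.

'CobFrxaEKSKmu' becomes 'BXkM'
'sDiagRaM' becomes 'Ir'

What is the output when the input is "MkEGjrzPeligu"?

eREG

In each case the input is transformed by: keep one character in every 3, starting at position 3 (positions 3rd, 6th, 9th, ...), then flip the case of every letter.
Applying both steps to "MkEGjrzPeligu": "Ereg", then "eREG".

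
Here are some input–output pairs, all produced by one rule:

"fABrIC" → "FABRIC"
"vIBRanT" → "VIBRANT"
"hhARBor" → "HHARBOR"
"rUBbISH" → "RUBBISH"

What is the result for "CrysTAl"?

CRYSTAL

The rule is to convert every letter to uppercase.
Applying that to "CrysTAl" gives "CRYSTAL".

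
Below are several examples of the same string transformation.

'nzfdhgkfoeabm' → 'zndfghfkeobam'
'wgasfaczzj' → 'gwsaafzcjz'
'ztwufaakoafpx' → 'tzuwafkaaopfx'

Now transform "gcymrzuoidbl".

Rule — swap each adjacent pair of characters (1↔2, 3↔4, ...).
Applying that to "gcymrzuoidbl" gives "cgmyzroudilb".

cgmyzroudilb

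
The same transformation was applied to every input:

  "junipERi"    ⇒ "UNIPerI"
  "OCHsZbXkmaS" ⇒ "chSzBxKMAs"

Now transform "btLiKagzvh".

Rule — flip the case of every letter, then delete the first character.
For "btLiKagzvh" the result is "TlIkAGZVH".

TlIkAGZVH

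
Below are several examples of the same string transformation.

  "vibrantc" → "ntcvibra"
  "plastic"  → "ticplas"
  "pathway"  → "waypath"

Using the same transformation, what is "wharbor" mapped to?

The rule is to move the last 3 characters to the front (rotate right by 3).
For "wharbor" the result is "borwhar".

borwhar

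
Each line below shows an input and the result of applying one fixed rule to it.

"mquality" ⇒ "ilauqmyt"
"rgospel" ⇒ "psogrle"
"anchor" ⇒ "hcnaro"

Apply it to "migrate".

The pattern: move the last 2 characters to the front (rotate right by 2), then reverse the string.
Applying both steps to "migrate": "temigra", then "argimet".

argimet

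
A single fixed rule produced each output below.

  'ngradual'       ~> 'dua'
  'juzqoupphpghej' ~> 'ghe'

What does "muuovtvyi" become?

tvy

The transformation: move the last character to the front, then keep only the last 3 characters.
Doing the same to "muuovtvyi": "tvy".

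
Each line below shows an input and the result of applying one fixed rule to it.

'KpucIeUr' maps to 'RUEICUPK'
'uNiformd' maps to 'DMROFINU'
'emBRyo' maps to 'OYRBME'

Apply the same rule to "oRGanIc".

CINAGRO

The transformation: reverse the string, then convert every letter to uppercase.
Working it through for "oRGanIc": intermediate "cInaGRo", final "CINAGRO".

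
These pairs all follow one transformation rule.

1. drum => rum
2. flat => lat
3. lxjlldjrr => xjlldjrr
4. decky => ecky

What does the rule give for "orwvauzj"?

The rule is to delete the first character.
For "orwvauzj" the result is "rwvauzj".

rwvauzj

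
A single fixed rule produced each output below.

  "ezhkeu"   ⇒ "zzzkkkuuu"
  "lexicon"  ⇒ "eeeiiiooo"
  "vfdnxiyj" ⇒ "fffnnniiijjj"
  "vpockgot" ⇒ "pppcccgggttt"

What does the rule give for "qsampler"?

sssmmmlllrrr

In each case the input is transformed by: keep every other character starting from the second (positions 2nd, 4th, 6th, ...), then repeat every character 3 times.
"qsampler" → "smlr" → "sssmmmlllrrr".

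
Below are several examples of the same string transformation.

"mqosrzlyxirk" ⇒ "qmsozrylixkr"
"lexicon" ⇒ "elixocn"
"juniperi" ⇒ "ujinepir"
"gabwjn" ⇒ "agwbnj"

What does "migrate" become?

The transformation: swap each adjacent pair of characters (1↔2, 3↔4, ...).
So "migrate" becomes "imrgtae".

imrgtae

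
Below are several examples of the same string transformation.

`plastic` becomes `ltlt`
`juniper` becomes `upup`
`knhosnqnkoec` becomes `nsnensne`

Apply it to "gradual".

ruru

The transformation: keep one character in every 3, starting at position 2 (positions 2nd, 5th, 8th, ...), then write the whole string twice.
"gradual" → "ruru".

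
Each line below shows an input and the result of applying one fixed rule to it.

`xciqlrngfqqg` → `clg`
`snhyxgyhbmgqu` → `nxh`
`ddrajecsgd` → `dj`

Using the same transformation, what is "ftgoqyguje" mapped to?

tq

What's happening: delete the last 3 characters, then keep one character in every 3, starting at position 2 (positions 2nd, 5th, 8th, ...).
On "ftgoqyguje": the first step gives "ftgoqyg", and the second then gives "tq".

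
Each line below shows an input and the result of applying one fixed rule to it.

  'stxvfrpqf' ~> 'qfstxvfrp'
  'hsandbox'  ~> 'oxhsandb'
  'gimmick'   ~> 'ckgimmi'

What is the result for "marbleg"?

Each output is the input with this applied: move the last 2 characters to the front (rotate right by 2).
For "marbleg" the result is "egmarbl".

egmarbl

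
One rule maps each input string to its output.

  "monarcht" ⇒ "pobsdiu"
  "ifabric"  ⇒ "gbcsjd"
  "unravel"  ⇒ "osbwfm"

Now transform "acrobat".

In each case the input is transformed by: delete the first character, then shift every letter 1 place forward in the alphabet (wrapping around).
For "acrobat", step one produces "crobat"; step two turns that into "dspcbu".

dspcbu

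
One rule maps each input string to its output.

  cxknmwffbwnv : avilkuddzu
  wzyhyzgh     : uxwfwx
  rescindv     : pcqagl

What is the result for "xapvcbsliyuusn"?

vyntazqjgwss

What's happening: delete the last 2 characters, then shift every letter 2 places backward in the alphabet (wrapping around).
For "xapvcbsliyuusn", step one produces "xapvcbsliyuu"; step two turns that into "vyntazqjgwss".
(Check on "rescindv": → "rescin" → "pcqagl" ✓)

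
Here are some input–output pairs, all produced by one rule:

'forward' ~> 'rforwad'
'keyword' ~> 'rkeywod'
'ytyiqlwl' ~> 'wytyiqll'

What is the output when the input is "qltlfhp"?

hqltlfp

Looking at the pairs, the operation is to move the last character to the front, then swap the first and last characters.
For "qltlfhp", step one produces "pqltlfh"; step two turns that into "hqltlfp".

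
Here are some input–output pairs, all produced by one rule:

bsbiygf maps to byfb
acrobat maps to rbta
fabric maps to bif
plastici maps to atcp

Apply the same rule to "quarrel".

Looking at the pairs, the operation is to keep every other character starting from the first (positions 1st, 3rd, 5th, ...), then move the first character to the end.
Starting from "quarrel": after the first operation, "qarl"; after the second, "arlq".
(Check on "plastici": → "patc" → "atcp" ✓)

arlq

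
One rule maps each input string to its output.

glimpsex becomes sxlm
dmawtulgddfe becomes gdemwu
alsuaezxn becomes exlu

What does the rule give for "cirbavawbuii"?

wuiibv

The pattern: keep every other character starting from the second (positions 2nd, 4th, 6th, ...), then swap the front and back halves of the string.
For "cirbavawbuii", step one produces "ibvwui"; step two turns that into "wuiibv".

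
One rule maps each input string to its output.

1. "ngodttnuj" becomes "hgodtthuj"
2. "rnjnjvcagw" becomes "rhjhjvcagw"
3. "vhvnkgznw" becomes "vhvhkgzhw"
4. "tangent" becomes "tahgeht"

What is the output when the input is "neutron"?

Rule — replace every "n" with "h".
On "neutron" that produces "heutroh".

heutroh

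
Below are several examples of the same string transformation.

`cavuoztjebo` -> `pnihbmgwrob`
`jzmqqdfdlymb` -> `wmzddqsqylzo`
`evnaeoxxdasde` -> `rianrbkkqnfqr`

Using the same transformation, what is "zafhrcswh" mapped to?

mnsuepfju

What's happening: shift every letter 13 places forward in the alphabet (wrapping around) — i.e. ROT13.
So "zafhrcswh" becomes "mnsuepfju".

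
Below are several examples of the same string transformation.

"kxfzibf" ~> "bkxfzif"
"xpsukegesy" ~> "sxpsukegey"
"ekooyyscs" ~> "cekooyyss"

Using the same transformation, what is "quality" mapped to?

Each output is the input with this applied: move the last character to the front, then swap the first and last characters.
Working it through for "quality": intermediate "yqualit", final "tqualiy".

tqualiy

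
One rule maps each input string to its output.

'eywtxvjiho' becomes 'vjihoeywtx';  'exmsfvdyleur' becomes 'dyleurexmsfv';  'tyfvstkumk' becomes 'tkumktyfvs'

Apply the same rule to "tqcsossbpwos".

The rule is to swap the front and back halves of the string.
Applying that to "tqcsossbpwos" gives "sbpwostqcsos".

sbpwostqcsos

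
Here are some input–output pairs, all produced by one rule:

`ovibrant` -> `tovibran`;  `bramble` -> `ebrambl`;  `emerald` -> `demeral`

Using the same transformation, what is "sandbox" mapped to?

In each case the input is transformed by: move the last character to the front.
For "sandbox" the result is "xsandbo".

xsandbo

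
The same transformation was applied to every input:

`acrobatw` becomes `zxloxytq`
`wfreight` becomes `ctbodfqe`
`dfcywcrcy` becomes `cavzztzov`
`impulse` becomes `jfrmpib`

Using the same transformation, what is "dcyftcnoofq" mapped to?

Each output is the input with this applied: swap each adjacent pair of characters (1↔2, 3↔4, ...), then shift every letter 3 places backward in the alphabet (wrapping around).
"dcyftcnoofq" → "cdfyctonfoq" → "zacvzqlkcln".

zacvzqlkcln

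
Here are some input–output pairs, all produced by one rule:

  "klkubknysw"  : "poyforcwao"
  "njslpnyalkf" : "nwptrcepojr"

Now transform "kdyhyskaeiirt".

hclcwoeimmvxo

Rule — move the first character to the end, then shift every letter 4 places forward in the alphabet (wrapping around).
On "kdyhyskaeiirt" that produces "hclcwoeimmvxo".
(Check on "klkubknysw": → "lkubknyswk" → "poyforcwao" ✓)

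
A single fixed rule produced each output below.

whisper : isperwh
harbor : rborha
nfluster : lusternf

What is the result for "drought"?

Rule — move the first 2 characters to the end (rotate left by 2).
For "drought" the result is "oughtdr".

oughtdr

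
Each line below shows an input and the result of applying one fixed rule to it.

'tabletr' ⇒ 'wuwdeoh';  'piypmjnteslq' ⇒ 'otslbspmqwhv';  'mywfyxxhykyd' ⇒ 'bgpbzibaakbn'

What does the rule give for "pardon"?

In each case the input is transformed by: move the last 2 characters to the front (rotate right by 2), then shift every letter 3 places forward in the alphabet (wrapping around).
On "pardon": the first step gives "onpard", and the second then gives "rqsdug".

rqsdug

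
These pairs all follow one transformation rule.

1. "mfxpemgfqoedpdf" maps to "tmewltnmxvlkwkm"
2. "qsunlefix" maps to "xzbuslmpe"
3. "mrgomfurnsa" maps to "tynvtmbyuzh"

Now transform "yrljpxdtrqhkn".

fysqwekayxoru

Looking at the pairs, the operation is to shift every letter 7 places forward in the alphabet (wrapping around).
"yrljpxdtrqhkn" → "fysqwekayxoru".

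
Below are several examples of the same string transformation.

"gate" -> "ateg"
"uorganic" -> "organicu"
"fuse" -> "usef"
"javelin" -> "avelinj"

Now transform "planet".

Rule — move the first character to the end.
"planet" → "lanetp".

lanetp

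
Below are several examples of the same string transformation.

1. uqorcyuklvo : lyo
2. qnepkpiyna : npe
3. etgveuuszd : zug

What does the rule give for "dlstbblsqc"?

qbs

What's happening: keep one character in every 3, starting at position 3 (positions 3rd, 6th, 9th, ...), then reverse the string.
For "dlstbblsqc", step one produces "sbq"; step two turns that into "qbs".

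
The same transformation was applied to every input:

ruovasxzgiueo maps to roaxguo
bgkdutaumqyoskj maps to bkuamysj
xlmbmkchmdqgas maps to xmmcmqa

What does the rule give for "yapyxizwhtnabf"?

Rule — keep every other character starting from the first (positions 1st, 3rd, 5th, ...).
For "yapyxizwhtnabf" the result is "ypxzhnb".

ypxzhnb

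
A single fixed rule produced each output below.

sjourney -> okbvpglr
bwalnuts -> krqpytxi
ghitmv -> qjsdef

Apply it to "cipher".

ebozfm

Rule — shift every letter 3 places backward in the alphabet (wrapping around), then swap the front and back halves of the string.
For "cipher", step one produces "zfmebo"; step two turns that into "ebozfm".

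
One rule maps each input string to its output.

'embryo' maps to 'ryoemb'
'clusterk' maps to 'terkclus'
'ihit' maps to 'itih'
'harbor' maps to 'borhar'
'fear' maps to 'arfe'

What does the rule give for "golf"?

In each case the input is transformed by: swap the front and back halves of the string.
For "golf" the result is "lfgo".

lfgo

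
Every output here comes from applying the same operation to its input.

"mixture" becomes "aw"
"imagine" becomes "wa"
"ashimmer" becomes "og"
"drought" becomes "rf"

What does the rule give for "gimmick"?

What's happening: shift every letter 12 places backward in the alphabet (wrapping around), then keep only the first 2 characters.
Starting from "gimmick": after the first operation, "uwaawqy"; after the second, "uw".

uw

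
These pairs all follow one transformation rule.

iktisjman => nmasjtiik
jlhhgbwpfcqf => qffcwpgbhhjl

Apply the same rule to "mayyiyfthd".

hdftiyyyma

The pattern: swap each adjacent pair of characters (1↔2, 3↔4, ...), then reverse the string.
On "mayyiyfthd" that produces "hdftiyyyma".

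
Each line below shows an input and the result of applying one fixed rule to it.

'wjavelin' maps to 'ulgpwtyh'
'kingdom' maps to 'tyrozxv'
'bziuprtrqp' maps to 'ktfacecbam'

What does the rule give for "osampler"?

dlxawpcz

Rule — shift every letter 11 places forward in the alphabet (wrapping around), then move the first character to the end.
Starting from "osampler": after the first operation, "zdlxawpc"; after the second, "dlxawpcz".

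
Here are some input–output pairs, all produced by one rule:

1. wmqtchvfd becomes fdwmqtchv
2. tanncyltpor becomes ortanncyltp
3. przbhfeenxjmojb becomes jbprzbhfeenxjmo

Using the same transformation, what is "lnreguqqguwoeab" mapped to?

The pattern: move the last 2 characters to the front (rotate right by 2).
For "lnreguqqguwoeab" the result is "ablnreguqqguwoe".

ablnreguqqguwoe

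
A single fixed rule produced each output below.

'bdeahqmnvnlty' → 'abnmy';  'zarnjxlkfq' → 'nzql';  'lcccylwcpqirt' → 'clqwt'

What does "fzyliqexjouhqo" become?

lfoeq

What's happening: keep one character in every 3, starting at position 1 (positions 1st, 4th, 7th, ...), then swap each adjacent pair of characters (1↔2, 3↔4, ...).
Applying that to "fzyliqexjouhqo" gives "lfoeq".
(Check on "zarnjxlkfq": → "znlq" → "nzql" ✓)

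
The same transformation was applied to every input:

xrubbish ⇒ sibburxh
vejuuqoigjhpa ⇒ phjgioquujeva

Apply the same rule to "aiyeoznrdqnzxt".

xznqdrnzoeyiat

The transformation: move the last character to the front, then reverse the string.
On "aiyeoznrdqnzxt": the first step gives "taiyeoznrdqnzx", and the second then gives "xznqdrnzoeyiat".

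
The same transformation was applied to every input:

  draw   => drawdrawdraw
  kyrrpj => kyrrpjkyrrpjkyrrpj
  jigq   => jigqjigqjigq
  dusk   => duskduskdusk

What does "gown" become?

Each output is the input with this applied: write the whole string 3 times in a row.
Doing the same to "gown": "gowngowngown".

gowngowngown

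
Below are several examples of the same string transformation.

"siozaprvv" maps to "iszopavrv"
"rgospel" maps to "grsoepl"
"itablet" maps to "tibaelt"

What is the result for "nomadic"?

onamidc

Looking at the pairs, the operation is to swap each adjacent pair of characters (1↔2, 3↔4, ...).
So "nomadic" becomes "onamidc".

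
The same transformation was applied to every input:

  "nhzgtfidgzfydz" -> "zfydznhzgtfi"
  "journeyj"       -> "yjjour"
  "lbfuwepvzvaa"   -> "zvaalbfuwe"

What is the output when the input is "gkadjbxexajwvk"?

What's happening: swap the front and back halves of the string, then delete the first 2 characters.
On "gkadjbxexajwvk": the first step gives "exajwvkgkadjbx", and the second then gives "ajwvkgkadjbx".

ajwvkgkadjbx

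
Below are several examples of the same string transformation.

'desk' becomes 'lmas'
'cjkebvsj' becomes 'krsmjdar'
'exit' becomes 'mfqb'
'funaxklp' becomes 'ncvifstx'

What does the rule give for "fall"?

nitt

What's happening: shift every letter 8 places forward in the alphabet (wrapping around).
"fall" → "nitt".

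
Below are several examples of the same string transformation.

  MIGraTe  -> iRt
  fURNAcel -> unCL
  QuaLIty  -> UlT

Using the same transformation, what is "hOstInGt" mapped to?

oTNT

In each case the input is transformed by: flip the case of every letter, then keep every other character starting from the second (positions 2nd, 4th, 6th, ...).
For "hOstInGt" the result is "oTNT".
(Check on "fURNAcel": → "FurnaCEL" → "unCL" ✓)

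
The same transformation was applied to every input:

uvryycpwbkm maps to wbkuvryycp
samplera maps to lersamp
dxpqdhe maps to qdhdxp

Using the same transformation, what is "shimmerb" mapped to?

mershim

Rule — delete the last character, then move the last 3 characters to the front (rotate right by 3).
Applying both steps to "shimmerb": "shimmer", then "mershim".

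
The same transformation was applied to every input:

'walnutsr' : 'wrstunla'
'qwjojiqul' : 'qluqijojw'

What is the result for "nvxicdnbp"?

npbndcixv

Rule — move the first character to the end, then reverse the string.
Working it through for "nvxicdnbp": intermediate "vxicdnbpn", final "npbndcixv".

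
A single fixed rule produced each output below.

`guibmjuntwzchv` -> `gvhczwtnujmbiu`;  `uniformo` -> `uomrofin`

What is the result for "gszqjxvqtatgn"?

In each case the input is transformed by: reverse the string, then move the last character to the front.
For "gszqjxvqtatgn", step one produces "ngtatqvxjqzsg"; step two turns that into "gngtatqvxjqzs".

gngtatqvxjqzs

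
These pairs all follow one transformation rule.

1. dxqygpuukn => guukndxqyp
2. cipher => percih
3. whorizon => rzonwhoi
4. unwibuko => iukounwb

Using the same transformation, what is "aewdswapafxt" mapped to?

wpafxtaewdsa

The transformation: swap the front and back halves of the string, then swap the first and last characters.
Applying both steps to "aewdswapafxt": "apafxtaewdsw", then "wpafxtaewdsa".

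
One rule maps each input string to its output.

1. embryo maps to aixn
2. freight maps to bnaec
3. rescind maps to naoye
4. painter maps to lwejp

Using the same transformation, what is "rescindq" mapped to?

The rule is to delete the last 2 characters, then shift every letter 4 places backward in the alphabet (wrapping around).
On "rescindq": the first step gives "rescin", and the second then gives "naoyej".

naoyej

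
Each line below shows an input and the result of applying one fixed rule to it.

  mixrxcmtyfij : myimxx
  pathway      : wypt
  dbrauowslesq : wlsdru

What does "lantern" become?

Each output is the input with this applied: keep every other character starting from the first (positions 1st, 3rd, 5th, ...), then swap the front and back halves of the string.
"lantern" → "enln".

enln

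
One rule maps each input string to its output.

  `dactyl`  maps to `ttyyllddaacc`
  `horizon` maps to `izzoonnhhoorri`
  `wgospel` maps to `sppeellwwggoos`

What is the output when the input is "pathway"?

hwwaayyppaatth

The pattern: double every character, then swap the front and back halves of the string.
"pathway" → "hwwaayyppaatth".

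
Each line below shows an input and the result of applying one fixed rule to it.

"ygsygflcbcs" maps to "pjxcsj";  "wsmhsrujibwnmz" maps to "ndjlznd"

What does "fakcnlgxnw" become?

The rule is to shift every letter 9 places backward in the alphabet (wrapping around), then keep every other character starting from the first (positions 1st, 3rd, 5th, ...).
"fakcnlgxnw" → "wrbtecxoen" → "wbexe".

wbexe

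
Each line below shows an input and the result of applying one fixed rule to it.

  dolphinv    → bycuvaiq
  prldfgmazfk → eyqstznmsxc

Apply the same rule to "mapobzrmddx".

ncbomezqqkz

The transformation: move the first character to the end, then shift every letter 13 places forward in the alphabet (wrapping around) — i.e. ROT13.
On "mapobzrmddx": the first step gives "apobzrmddxm", and the second then gives "ncbomezqqkz".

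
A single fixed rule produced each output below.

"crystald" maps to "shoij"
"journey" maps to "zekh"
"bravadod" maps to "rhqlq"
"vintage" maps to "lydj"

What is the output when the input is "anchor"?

qds

Each output is the input with this applied: delete the last 3 characters, then shift every letter 10 places backward in the alphabet (wrapping around).
On "anchor": the first step gives "anc", and the second then gives "qds".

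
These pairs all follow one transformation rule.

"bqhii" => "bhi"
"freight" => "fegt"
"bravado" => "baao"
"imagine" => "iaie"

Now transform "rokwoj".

The rule is to keep every other character starting from the first (positions 1st, 3rd, 5th, ...).
Applying that to "rokwoj" gives "rko".

rko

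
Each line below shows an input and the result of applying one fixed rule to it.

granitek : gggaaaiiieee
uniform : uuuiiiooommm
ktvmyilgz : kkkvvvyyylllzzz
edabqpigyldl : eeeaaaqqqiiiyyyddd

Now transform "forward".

fffrrraaaddd

What's happening: keep every other character starting from the first (positions 1st, 3rd, 5th, ...), then repeat every character 3 times.
On "forward" that produces "fffrrraaaddd".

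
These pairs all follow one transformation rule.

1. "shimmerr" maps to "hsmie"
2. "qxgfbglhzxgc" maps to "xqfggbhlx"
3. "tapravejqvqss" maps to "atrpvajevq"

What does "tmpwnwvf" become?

In each case the input is transformed by: swap each adjacent pair of characters (1↔2, 3↔4, ...), then delete the last 3 characters.
"tmpwnwvf" → "mtwpwnfv" → "mtwpw".
(Check on "qxgfbglhzxgc": → "xqfggbhlxzcg" → "xqfggbhlx" ✓)

mtwpw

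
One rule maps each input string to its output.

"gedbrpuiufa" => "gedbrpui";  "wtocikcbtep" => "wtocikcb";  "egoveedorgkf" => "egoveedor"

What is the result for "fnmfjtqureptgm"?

Looking at the pairs, the operation is to delete the last 3 characters.
Applying that to "fnmfjtqureptgm" gives "fnmfjtqurep".

fnmfjtqurep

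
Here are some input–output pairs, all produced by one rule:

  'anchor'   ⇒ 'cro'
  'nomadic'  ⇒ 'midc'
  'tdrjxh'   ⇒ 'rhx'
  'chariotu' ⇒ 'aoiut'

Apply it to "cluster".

Rule — swap each adjacent pair of characters (1↔2, 3↔4, ...), then delete the first 3 characters.
Applying both steps to "cluster": "lcsuetr", then "uetr".

uetr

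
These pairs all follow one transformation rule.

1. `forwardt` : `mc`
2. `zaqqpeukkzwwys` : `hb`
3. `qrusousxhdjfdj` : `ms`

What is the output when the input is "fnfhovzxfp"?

Rule — shift every letter 9 places forward in the alphabet (wrapping around), then keep only the last 2 characters.
"fnfhovzxfp" → "owoqxeigoy" → "oy".

oy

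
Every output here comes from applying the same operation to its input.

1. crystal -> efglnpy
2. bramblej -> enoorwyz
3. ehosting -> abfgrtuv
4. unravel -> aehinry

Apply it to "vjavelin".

aiinrvwy

Each output is the input with this applied: shift every letter 13 places forward in the alphabet (wrapping around) — i.e. ROT13, then sort the characters into alphabetical order.
For "vjavelin" the result is "aiinrvwy".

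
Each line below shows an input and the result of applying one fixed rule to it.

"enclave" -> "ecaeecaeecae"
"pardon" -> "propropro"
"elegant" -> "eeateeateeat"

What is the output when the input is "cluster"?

cutrcutrcutr

Each output is the input with this applied: keep every other character starting from the first (positions 1st, 3rd, 5th, ...), then write the whole string 3 times in a row.
Starting from "cluster": after the first operation, "cutr"; after the second, "cutrcutrcutr".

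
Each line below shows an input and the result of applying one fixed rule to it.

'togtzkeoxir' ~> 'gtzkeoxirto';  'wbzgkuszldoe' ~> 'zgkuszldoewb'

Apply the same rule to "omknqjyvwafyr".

knqjyvwafyrom

The transformation: move the first 2 characters to the end (rotate left by 2).
"omknqjyvwafyr" → "knqjyvwafyrom".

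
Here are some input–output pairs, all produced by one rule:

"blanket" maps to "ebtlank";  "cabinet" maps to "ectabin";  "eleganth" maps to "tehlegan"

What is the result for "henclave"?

In each case the input is transformed by: swap the first and last characters, then move the last 2 characters to the front (rotate right by 2).
"henclave" → "vheencla".

vheencla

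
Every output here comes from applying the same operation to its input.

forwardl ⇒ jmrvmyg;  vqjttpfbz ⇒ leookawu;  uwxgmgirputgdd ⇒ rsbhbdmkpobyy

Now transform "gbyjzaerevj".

wteuvzmzqe

Looking at the pairs, the operation is to delete the first character, then shift every letter 5 places backward in the alphabet (wrapping around).
Applying both steps to "gbyjzaerevj": "byjzaerevj", then "wteuvzmzqe".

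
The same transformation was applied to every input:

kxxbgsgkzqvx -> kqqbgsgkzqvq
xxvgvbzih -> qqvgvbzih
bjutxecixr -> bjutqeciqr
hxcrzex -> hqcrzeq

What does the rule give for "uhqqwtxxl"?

uhqqwtqql

The pattern: replace every "x" with "q".
Doing the same to "uhqqwtxxl": "uhqqwtqql".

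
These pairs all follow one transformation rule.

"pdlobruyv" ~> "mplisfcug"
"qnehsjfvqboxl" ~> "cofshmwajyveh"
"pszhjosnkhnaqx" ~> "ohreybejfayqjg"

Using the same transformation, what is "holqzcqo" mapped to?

In each case the input is transformed by: reverse the string, then shift every letter 9 places backward in the alphabet (wrapping around).
On "holqzcqo": the first step gives "oqczqloh", and the second then gives "fhtqhcfy".

fhtqhcfy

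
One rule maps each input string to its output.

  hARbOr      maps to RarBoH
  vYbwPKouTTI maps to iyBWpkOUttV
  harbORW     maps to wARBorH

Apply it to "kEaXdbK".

The pattern: flip the case of every letter, then swap the first and last characters.
On "kEaXdbK" that produces "keAxDBK".

keAxDBK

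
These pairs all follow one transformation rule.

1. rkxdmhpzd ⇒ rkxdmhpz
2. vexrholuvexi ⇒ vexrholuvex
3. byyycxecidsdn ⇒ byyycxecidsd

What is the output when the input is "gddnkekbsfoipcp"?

gddnkekbsfoipc

The transformation: delete the last character.
Applying that to "gddnkekbsfoipcp" gives "gddnkekbsfoipc".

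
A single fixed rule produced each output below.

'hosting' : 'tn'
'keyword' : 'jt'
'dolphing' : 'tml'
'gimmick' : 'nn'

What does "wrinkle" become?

wp

In each case the input is transformed by: keep one character in every 3, starting at position 2 (positions 2nd, 5th, 8th, ...), then shift every letter 5 places forward in the alphabet (wrapping around).
For "wrinkle", step one produces "rk"; step two turns that into "wp".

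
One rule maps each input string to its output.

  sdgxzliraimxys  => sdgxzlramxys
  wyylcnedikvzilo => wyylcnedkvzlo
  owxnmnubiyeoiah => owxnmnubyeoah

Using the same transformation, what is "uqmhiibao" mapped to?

Rule — remove every "i".
On "uqmhiibao" that produces "uqmhbao".

uqmhbao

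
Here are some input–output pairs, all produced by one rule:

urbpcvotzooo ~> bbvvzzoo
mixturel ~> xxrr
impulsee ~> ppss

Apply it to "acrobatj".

Looking at the pairs, the operation is to keep one character in every 3, starting at position 3 (positions 3rd, 6th, 9th, ...), then double every character.
For "acrobatj", step one produces "ra"; step two turns that into "rraa".

rraa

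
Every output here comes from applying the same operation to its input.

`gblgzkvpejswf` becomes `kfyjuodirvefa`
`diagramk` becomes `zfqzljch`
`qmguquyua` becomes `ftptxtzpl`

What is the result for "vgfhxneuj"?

egwmdtiuf

Each output is the input with this applied: move the first 2 characters to the end (rotate left by 2), then shift every letter 1 place backward in the alphabet (wrapping around).
For "vgfhxneuj", step one produces "fhxneujvg"; step two turns that into "egwmdtiuf".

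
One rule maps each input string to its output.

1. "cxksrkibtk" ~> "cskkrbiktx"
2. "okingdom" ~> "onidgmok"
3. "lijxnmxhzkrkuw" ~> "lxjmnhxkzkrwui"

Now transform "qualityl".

qlatilyu

The transformation: swap each adjacent pair of characters (1↔2, 3↔4, ...), then move the first character to the end.
For "qualityl" the result is "qlatilyu".
(Check on "cxksrkibtk": → "xcskkrbikt" → "cskkrbiktx" ✓)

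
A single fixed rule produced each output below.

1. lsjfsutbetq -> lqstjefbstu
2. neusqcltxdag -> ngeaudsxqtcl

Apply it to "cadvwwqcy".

cyacdqvww

The rule is to take characters alternately from the front and the back (1st, last, 2nd, 2nd-last, ...).
For "cadvwwqcy" the result is "cyacdqvww".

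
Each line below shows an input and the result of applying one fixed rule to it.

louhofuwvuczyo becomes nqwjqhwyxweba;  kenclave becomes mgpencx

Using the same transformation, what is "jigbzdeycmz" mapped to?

Each output is the input with this applied: delete the last character, then shift every letter 2 places forward in the alphabet (wrapping around).
Starting from "jigbzdeycmz": after the first operation, "jigbzdeycm"; after the second, "lkidbfgaeo".

lkidbfgaeo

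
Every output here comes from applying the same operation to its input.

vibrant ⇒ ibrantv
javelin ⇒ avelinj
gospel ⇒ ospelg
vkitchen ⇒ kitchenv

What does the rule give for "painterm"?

The transformation: move the first character to the end.
Doing the same to "painterm": "aintermp".

aintermp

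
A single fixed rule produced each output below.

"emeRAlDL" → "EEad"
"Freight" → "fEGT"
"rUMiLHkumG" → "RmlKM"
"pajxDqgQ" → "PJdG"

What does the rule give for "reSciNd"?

RsID

What's happening: keep every other character starting from the first (positions 1st, 3rd, 5th, ...), then flip the case of every letter.
Starting from "reSciNd": after the first operation, "rSid"; after the second, "RsID".
(Check on "Freight": → "Fegt" → "fEGT" ✓)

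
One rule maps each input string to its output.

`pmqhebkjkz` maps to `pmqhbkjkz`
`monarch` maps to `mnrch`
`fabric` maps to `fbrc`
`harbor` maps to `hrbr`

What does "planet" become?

The rule is to remove every vowel.
Applying that to "planet" gives "plnt".

plnt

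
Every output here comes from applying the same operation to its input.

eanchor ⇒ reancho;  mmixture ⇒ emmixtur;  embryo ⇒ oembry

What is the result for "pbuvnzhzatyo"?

opbuvnzhzaty

The transformation: move the last character to the front.
For "pbuvnzhzatyo" the result is "opbuvnzhzaty".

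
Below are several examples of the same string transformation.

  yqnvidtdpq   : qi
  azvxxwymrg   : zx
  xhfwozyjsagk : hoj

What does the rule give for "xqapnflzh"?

Rule — keep one character in every 3, starting at position 2 (positions 2nd, 5th, 8th, ...), then delete the last character.
On "xqapnflzh": the first step gives "qnz", and the second then gives "qn".
(Check on "yqnvidtdpq": → "qid" → "qi" ✓)

qn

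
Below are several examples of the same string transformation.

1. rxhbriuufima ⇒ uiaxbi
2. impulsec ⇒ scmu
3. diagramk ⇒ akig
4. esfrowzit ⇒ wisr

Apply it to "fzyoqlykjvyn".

The transformation: keep every other character starting from the second (positions 2nd, 4th, 6th, ...), then swap the front and back halves of the string.
On "fzyoqlykjvyn": the first step gives "zolkvn", and the second then gives "kvnzol".

kvnzol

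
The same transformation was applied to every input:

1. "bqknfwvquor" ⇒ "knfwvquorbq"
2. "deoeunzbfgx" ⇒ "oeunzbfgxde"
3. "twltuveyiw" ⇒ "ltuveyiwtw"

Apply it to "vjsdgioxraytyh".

Each output is the input with this applied: move the first 2 characters to the end (rotate left by 2).
"vjsdgioxraytyh" → "sdgioxraytyhvj".

sdgioxraytyhvj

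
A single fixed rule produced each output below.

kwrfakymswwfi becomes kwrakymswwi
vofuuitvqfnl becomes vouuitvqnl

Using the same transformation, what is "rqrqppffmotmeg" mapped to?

The rule is to remove every "f".
For "rqrqppffmotmeg" the result is "rqrqppmotmeg".

rqrqppmotmeg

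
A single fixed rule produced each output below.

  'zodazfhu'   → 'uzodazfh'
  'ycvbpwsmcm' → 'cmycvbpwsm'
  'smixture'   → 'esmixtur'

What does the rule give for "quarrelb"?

Looking at the pairs, the operation is to move the first 3 characters to the end (rotate left by 3), then swap the front and back halves of the string.
Working it through for "quarrelb": intermediate "rrelbqua", final "bquarrel".

bquarrel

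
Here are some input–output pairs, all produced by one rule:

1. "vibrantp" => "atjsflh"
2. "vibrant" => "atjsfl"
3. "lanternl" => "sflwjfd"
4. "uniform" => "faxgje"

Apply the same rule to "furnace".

mjfsuw

Rule — delete the first character, then shift every letter 8 places backward in the alphabet (wrapping around).
On "furnace": the first step gives "urnace", and the second then gives "mjfsuw".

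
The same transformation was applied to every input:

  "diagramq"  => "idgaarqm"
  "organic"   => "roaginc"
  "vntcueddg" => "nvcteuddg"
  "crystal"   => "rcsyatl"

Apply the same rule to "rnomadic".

nrmodaci

Looking at the pairs, the operation is to swap each adjacent pair of characters (1↔2, 3↔4, ...).
On "rnomadic" that produces "nrmodaci".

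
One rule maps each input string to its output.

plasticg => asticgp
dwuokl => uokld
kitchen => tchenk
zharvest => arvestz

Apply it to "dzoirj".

oirjd

The pattern: move the first 2 characters to the end (rotate left by 2), then delete the last character.
Starting from "dzoirj": after the first operation, "oirjdz"; after the second, "oirjd".
(Check on "kitchen": → "tchenki" → "tchenk" ✓)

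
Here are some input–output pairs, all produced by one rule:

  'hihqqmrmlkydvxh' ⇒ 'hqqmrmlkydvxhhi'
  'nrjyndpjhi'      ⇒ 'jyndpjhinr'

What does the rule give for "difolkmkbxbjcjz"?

The transformation: move the first 2 characters to the end (rotate left by 2).
Applying that to "difolkmkbxbjcjz" gives "folkmkbxbjcjzdi".

folkmkbxbjcjzdi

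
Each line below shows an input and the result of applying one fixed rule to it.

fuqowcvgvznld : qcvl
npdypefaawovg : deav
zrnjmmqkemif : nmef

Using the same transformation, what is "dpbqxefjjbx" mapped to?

The rule is to keep one character in every 3, starting at position 3 (positions 3rd, 6th, 9th, ...).
So "dpbqxefjjbx" becomes "bej".

bej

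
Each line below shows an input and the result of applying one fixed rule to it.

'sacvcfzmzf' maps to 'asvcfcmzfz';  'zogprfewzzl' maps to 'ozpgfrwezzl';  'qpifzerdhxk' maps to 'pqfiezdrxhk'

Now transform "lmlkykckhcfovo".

mlklkykcchofov

Looking at the pairs, the operation is to swap each adjacent pair of characters (1↔2, 3↔4, ...).
Doing the same to "lmlkykckhcfovo": "mlklkykcchofov".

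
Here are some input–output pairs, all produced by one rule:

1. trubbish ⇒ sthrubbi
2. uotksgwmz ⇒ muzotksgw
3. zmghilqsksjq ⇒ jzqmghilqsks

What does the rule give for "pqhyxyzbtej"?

epjqhyxyzbt

Each output is the input with this applied: swap the first and last characters, then move the last 2 characters to the front (rotate right by 2).
For "pqhyxyzbtej" the result is "epjqhyxyzbt".
(Check on "zmghilqsksjq": → "qmghilqsksjz" → "jzqmghilqsks" ✓)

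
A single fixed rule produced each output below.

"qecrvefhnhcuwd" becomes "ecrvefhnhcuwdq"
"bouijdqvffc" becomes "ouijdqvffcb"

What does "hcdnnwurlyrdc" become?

The transformation: move the first character to the end.
On "hcdnnwurlyrdc" that produces "cdnnwurlyrdch".

cdnnwurlyrdch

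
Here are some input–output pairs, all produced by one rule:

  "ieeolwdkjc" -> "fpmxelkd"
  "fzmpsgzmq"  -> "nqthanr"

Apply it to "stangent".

bohfou

What's happening: shift every letter 1 place forward in the alphabet (wrapping around), then delete the first 2 characters.
"stangent" → "bohfou".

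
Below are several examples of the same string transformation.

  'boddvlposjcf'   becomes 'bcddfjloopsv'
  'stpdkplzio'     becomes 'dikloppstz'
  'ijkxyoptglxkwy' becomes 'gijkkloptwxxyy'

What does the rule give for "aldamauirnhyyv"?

What's happening: sort the characters into alphabetical order.
So "aldamauirnhyyv" becomes "aaadhilmnruvyy".

aaadhilmnruvyy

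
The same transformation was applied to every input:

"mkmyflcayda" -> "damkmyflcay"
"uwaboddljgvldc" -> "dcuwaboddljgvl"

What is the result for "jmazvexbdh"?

The transformation: move the last 2 characters to the front (rotate right by 2).
Applying that to "jmazvexbdh" gives "dhjmazvexb".

dhjmazvexb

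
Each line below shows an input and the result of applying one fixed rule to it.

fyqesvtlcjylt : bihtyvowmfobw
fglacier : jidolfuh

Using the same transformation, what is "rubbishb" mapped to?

xueevlek

In each case the input is transformed by: shift every letter 3 places forward in the alphabet (wrapping around), then swap each adjacent pair of characters (1↔2, 3↔4, ...).
Applying both steps to "rubbishb": "uxeelvke", then "xueevlek".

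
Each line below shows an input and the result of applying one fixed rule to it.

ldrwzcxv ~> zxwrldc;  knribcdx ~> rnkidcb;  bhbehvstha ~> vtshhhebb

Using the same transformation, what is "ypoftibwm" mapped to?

ywtpoifb

The transformation: delete the last character, then sort the characters into reverse alphabetical order.
"ypoftibwm" → "ypoftibw" → "ywtpoifb".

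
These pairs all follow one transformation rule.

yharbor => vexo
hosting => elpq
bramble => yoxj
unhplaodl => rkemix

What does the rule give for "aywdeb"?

xvt

What's happening: shift every letter 3 places backward in the alphabet (wrapping around), then delete the last 3 characters.
Applying both steps to "aywdeb": "xvtaby", then "xvt".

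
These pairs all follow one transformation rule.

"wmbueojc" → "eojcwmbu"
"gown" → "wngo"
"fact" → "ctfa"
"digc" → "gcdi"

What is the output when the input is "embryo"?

ryoemb

In each case the input is transformed by: swap the front and back halves of the string.
Doing the same to "embryo": "ryoemb".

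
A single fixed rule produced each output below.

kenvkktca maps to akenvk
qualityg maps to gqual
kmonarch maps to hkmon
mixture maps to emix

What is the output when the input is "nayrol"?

lna

The pattern: move the last character to the front, then delete the last 3 characters.
Starting from "nayrol": after the first operation, "lnayro"; after the second, "lna".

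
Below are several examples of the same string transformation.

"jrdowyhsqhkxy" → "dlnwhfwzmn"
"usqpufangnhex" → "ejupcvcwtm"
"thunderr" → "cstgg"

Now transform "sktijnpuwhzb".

The pattern: shift every letter 11 places backward in the alphabet (wrapping around), then delete the first 3 characters.
Applying both steps to "sktijnpuwhzb": "hzixycejlwoq", then "xycejlwoq".
(Check on "jrdowyhsqhkxy": → "ygsdlnwhfwzmn" → "dlnwhfwzmn" ✓)

xycejlwoq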